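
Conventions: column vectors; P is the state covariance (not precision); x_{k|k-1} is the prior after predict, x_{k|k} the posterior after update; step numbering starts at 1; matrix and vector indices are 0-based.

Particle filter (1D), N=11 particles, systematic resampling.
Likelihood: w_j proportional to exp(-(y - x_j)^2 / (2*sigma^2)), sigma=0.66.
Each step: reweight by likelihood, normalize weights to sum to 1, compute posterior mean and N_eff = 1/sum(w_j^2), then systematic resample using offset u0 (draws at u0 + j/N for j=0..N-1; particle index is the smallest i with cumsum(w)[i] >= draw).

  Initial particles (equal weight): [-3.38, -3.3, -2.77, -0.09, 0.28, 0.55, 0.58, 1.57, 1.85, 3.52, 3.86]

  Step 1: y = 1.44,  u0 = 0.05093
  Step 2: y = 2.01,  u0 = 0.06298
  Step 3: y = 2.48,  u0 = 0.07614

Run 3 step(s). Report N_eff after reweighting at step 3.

step 1: w=[0.0000, 0.0000, 0.0000, 0.0233, 0.0729, 0.1377, 0.1462, 0.3352, 0.2818, 0.0024, 0.0004]  mean=1.2365  Neff=4.2013  idx=[4, 5, 5, 6, 7, 7, 7, 7, 8, 8, 8]
step 2: w=[0.0050, 0.0135, 0.0135, 0.0149, 0.1248, 0.1248, 0.1248, 0.1248, 0.1513, 0.1513, 0.1513]  mean=1.6484  Neff=7.5994  idx=[4, 4, 5, 6, 7, 7, 8, 9, 9, 10, 10]
step 3: w=[0.0704, 0.0704, 0.0704, 0.0704, 0.0704, 0.0704, 0.1155, 0.1155, 0.1155, 0.1155, 0.1155]  mean=1.7317  Neff=10.3676  idx=[1, 2, 3, 4, 6, 6, 7, 8, 9, 10, 10]

N_eff = 10.3676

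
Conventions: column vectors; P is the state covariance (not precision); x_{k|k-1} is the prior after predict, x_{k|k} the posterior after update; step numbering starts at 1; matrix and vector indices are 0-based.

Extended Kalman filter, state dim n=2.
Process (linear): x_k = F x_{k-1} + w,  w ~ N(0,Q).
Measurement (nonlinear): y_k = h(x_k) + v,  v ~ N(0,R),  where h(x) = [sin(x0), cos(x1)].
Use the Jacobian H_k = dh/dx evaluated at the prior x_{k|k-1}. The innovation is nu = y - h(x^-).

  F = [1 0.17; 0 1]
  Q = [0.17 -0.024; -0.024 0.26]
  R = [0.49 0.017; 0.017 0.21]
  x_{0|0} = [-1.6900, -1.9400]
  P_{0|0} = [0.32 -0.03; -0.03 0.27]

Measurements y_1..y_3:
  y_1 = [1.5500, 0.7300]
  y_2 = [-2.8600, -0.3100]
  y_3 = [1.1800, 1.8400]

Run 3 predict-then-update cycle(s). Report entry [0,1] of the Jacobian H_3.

step 1: x^-=[-2.0198, -1.9400]  P^-=[0.4876 -0.0081; -0.0081 0.5300]  H_jac=[-0.4341 0.0000; 0.0000 0.9326]  S=[0.5819 0.0203; 0.0203 0.6710]  K=[-0.3637 -0.0003; -0.0197 0.7373]  nu=[2.4509, 1.0909]  x^+=[-2.9116, -1.1839]  P^+=[0.4106 -0.0067; -0.0067 0.1657]
step 2: x^-=[-3.1128, -1.1839]  P^-=[0.5831 -0.0025; -0.0025 0.4257]  H_jac=[-0.9996 0.0000; 0.0000 0.9261]  S=[1.0726 0.0193; 0.0193 0.5751]  K=[-0.5437 0.0142; -0.0100 0.6858]  nu=[-2.8312, -0.6873]  x^+=[-1.5833, -1.6269]  P^+=[0.2663 -0.0068; -0.0068 0.1553]
step 3: x^-=[-1.8599, -1.6269]  P^-=[0.4385 -0.0044; -0.0044 0.4153]  H_jac=[-0.2851 0.0000; 0.0000 0.9984]  S=[0.5256 0.0182; 0.0182 0.6240]  K=[-0.2378 -0.0000; -0.0207 0.6651]  nu=[2.1385, 1.8961]  x^+=[-2.3685, -0.4101]  P^+=[0.4087 -0.0041; -0.0041 0.1395]

H_jac[0,1] = 0.0000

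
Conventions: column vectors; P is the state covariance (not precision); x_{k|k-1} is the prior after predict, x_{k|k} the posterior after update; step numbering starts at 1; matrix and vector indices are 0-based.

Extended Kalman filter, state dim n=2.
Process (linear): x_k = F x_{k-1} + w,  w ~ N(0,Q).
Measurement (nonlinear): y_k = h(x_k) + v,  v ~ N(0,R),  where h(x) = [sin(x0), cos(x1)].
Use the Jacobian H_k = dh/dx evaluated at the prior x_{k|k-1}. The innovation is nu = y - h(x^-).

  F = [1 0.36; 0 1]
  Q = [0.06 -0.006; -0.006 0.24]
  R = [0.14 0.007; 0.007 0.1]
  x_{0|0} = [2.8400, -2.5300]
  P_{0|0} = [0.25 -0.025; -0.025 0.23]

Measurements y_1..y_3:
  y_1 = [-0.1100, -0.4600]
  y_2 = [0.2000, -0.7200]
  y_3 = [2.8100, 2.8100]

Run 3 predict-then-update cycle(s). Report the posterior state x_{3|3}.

step 1: x^-=[1.9292, -2.5300]  P^-=[0.3218 0.0518; 0.0518 0.4700]  H_jac=[-0.3508 0.0000; 0.0000 0.5742]  S=[0.1796 -0.0034; -0.0034 0.2549]  K=[-0.6265 0.1082; -0.0810 1.0574]  nu=[-1.0465, 0.3587]  x^+=[2.6236, -2.0659]  P^+=[0.2479 0.0112; 0.0112 0.1832]
step 2: x^-=[1.8799, -2.0659]  P^-=[0.3397 0.0712; 0.0712 0.4232]  H_jac=[-0.3042 0.0000; 0.0000 0.8799]  S=[0.1714 -0.0120; -0.0120 0.4276]  K=[-0.5936 0.1297; -0.0652 0.8689]  nu=[-0.7526, -0.2448]  x^+=[2.2949, -2.2296]  P^+=[0.2702 0.0100; 0.0100 0.0982]
step 3: x^-=[1.4922, -2.2296]  P^-=[0.3502 0.0394; 0.0394 0.3382]  H_jac=[0.0785 0.0000; 0.0000 0.7907]  S=[0.1422 0.0094; 0.0094 0.3115]  K=[0.1872 0.0943; -0.0354 0.8597]  nu=[1.8131, 3.4222]  x^+=[2.1542, 0.6484]  P^+=[0.3421 0.0136; 0.0136 0.1084]

x_post = [2.1542, 0.6484]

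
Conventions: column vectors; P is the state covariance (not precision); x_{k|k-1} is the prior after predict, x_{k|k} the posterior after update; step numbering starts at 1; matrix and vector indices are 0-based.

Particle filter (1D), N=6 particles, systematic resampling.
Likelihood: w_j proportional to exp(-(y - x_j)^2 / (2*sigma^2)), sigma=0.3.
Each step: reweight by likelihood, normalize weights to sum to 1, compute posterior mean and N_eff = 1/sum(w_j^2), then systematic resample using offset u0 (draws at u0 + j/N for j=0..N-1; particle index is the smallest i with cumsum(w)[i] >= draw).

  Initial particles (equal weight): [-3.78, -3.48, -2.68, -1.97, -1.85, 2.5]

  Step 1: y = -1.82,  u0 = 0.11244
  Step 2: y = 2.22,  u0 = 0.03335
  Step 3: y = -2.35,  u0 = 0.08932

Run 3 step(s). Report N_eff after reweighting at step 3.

step 1: w=[0.0000, 0.0000, 0.0087, 0.4660, 0.5254, 0.0000]  mean=-1.9131  Neff=2.0276  idx=[3, 3, 3, 4, 4, 4]
step 2: w=[0.0013, 0.0013, 0.0013, 0.3320, 0.3320, 0.3320]  mean=-1.8505  Neff=3.0244  idx=[3, 3, 4, 4, 5, 5]
step 3: w=[0.1667, 0.1667, 0.1667, 0.1667, 0.1667, 0.1667]  mean=-1.8500  Neff=6.0000  idx=[0, 1, 2, 3, 4, 5]

N_eff = 6.0000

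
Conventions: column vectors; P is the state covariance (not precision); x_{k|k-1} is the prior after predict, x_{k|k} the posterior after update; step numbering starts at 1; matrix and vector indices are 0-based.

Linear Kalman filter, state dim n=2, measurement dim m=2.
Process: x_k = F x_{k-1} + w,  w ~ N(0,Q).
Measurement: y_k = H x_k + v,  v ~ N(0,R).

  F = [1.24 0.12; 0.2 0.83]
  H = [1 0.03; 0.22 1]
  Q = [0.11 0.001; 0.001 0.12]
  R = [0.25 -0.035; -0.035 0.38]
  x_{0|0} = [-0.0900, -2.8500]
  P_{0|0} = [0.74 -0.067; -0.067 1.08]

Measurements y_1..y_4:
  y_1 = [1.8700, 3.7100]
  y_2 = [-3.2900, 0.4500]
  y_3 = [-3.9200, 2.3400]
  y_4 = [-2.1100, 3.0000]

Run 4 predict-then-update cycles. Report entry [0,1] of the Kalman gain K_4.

K[0,1] = 0.1005

step 1: x^-=[-0.4536, -2.3835]  P^-=[1.2434 0.2215; 0.2215 0.8714]  S=[1.5075 0.4877; 0.4877 1.4090]  K=[0.8058 0.0725; -0.0529 0.6713]  nu=[2.3951, 6.1933]  x^+=[1.9252, 1.6475]  P^+=[0.2003 -0.0447; -0.0447 0.2668]
step 2: x^-=[2.5849, 1.7524]  P^-=[0.4084 0.0301; 0.0301 0.2970]  S=[0.6605 0.0941; 0.0941 0.7100]  K=[0.6071 0.0885; -0.0018 0.4278]  nu=[-5.9275, -1.8711]  x^+=[-1.1795, 0.9628]  P^+=[0.1493 -0.0204; -0.0204 0.1671]
step 3: x^-=[-1.3470, 0.5632]  P^-=[0.3359 0.0331; 0.0331 0.2343]  S=[0.5881 0.0793; 0.0793 0.6452]  K=[0.5597 0.0971; 0.0181 0.3723]  nu=[-2.5899, 2.0731]  x^+=[-2.5954, 1.2881]  P^+=[0.1369 -0.0128; -0.0128 0.1437]
step 4: x^-=[-3.0637, 0.5501]  P^-=[0.3188 0.0358; 0.0358 0.2202]  S=[0.5711 0.0777; 0.0777 0.6314]  K=[0.5464 0.1005; 0.0255 0.3581]  nu=[0.9372, 3.1240]  x^+=[-2.2378, 1.6925]  P^+=[0.1334 -0.0103; -0.0103 0.1374]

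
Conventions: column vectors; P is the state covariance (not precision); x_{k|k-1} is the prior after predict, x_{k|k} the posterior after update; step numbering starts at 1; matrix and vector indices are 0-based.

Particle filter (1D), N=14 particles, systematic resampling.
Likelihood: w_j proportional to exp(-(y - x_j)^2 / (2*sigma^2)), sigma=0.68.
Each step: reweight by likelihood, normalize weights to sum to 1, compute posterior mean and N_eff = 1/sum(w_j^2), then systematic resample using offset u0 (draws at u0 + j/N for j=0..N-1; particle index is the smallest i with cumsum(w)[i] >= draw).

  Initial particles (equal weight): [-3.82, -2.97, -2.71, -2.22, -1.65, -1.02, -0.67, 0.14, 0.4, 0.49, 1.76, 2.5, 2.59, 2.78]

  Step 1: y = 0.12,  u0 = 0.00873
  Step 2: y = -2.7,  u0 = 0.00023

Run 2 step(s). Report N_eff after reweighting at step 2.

N_eff = 1.1613

step 1: w=[0.0000, 0.0000, 0.0000, 0.0007, 0.0093, 0.0676, 0.1403, 0.2753, 0.2531, 0.2375, 0.0150, 0.0006, 0.0004, 0.0001]  mean=0.1054  Neff=4.5285  idx=[4, 6, 6, 7, 7, 7, 7, 8, 8, 8, 8, 9, 9, 9]
step 2: w=[0.9266, 0.0354, 0.0354, 0.0005, 0.0005, 0.0005, 0.0005, 0.0001, 0.0001, 0.0001, 0.0001, 0.0001, 0.0001, 0.0001]  mean=-1.5759  Neff=1.1613  idx=[0, 0, 0, 0, 0, 0, 0, 0, 0, 0, 0, 0, 0, 1]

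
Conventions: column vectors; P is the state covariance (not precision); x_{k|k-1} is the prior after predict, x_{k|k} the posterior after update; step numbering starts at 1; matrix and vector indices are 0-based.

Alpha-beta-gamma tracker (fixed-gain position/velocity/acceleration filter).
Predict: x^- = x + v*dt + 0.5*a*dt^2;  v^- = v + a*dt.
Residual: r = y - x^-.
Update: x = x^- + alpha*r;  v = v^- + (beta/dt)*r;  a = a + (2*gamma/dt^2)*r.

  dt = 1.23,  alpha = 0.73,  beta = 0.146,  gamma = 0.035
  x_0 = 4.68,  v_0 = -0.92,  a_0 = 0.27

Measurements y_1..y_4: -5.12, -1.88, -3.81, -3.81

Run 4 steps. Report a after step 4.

step 1: x_pred=3.7526  r=-8.8726  x^+=-2.7244  v^+=-1.6411  a^+=-0.1405
step 2: x_pred=-4.8492  r=2.9692  x^+=-2.6817  v^+=-1.4615  a^+=-0.0031
step 3: x_pred=-4.4817  r=0.6717  x^+=-3.9914  v^+=-1.3856  a^+=0.0279
step 4: x_pred=-5.6745  r=1.8645  x^+=-4.3134  v^+=-1.1299  a^+=0.1142

a_post = 0.1142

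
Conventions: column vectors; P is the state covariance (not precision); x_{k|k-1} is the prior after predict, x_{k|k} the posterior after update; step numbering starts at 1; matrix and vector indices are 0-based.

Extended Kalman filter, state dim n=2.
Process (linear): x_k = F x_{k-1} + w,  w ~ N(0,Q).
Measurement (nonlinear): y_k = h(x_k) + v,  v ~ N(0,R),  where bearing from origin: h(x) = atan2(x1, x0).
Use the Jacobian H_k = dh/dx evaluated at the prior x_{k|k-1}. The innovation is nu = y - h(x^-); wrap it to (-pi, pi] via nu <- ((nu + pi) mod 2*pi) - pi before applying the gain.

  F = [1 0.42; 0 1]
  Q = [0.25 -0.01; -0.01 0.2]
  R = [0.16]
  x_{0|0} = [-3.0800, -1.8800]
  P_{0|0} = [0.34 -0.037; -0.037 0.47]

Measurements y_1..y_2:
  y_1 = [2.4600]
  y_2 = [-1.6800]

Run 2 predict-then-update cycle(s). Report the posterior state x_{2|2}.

step 1: x^-=[-3.8696, -1.8800]  P^-=[0.6418 0.1504; 0.1504 0.6700]  H_jac=[0.1016 -0.2091]  S=[0.1895]  K=[0.1781; -0.6585]  nu=[-1.1338]  x^+=[-4.0715, -1.1333]  P^+=[0.6358 0.1726; 0.1726 0.5878]
step 2: x^-=[-4.5475, -1.1333]  P^-=[1.1345 0.4095; 0.4095 0.7878]  H_jac=[0.0516 -0.2070]  S=[0.1880]  K=[-0.1396; -0.7550]  nu=[1.2173]  x^+=[-4.7174, -2.0525]  P^+=[1.1309 0.3897; 0.3897 0.6806]

x_post = [-4.7174, -2.0525]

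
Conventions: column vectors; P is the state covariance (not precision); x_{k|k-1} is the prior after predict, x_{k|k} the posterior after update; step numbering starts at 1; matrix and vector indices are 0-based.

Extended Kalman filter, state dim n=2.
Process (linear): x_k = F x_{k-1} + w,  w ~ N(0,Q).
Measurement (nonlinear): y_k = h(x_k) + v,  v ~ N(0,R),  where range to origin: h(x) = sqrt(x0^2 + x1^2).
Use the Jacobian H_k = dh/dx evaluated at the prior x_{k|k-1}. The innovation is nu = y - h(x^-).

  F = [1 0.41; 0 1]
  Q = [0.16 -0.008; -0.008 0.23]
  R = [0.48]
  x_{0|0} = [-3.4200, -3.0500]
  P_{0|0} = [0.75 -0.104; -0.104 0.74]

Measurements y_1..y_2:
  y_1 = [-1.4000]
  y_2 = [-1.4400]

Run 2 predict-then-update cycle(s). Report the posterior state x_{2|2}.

x_post = [0.4033, 0.2381]

step 1: x^-=[-4.6705, -3.0500]  P^-=[0.9491 0.1914; 0.1914 0.9700]  H_jac=[-0.8373 -0.5468]  S=[1.6106]  K=[-0.5584; -0.4288]  nu=[-6.9782]  x^+=[-0.7740, -0.0578]  P^+=[0.4469 -0.1942; -0.1942 0.6739]
step 2: x^-=[-0.7977, -0.0578]  P^-=[0.5610 0.0741; 0.0741 0.9039]  H_jac=[-0.9974 -0.0722]  S=[1.0534]  K=[-0.5362; -0.1321]  nu=[-2.2398]  x^+=[0.4033, 0.2381]  P^+=[0.2581 -0.0006; -0.0006 0.8855]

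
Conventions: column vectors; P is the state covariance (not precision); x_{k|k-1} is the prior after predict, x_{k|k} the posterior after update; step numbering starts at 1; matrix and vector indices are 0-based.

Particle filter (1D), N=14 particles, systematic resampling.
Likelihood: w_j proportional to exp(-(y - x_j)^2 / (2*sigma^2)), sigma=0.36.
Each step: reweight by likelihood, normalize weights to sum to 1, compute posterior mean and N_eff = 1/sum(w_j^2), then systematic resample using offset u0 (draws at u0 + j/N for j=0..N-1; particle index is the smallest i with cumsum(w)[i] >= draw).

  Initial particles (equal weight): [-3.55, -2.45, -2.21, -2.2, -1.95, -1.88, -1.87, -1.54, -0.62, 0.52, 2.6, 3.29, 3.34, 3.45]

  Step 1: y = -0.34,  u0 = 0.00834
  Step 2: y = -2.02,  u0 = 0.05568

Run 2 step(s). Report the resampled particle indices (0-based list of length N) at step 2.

step 1: w=[0.0000, 0.0000, 0.0000, 0.0000, 0.0001, 0.0001, 0.0001, 0.0048, 0.9228, 0.0720, 0.0000, 0.0000, 0.0000, 0.0000]  mean=-0.5428  Neff=1.1671  idx=[8, 8, 8, 8, 8, 8, 8, 8, 8, 8, 8, 8, 8, 9]
step 2: w=[0.0769, 0.0769, 0.0769, 0.0769, 0.0769, 0.0769, 0.0769, 0.0769, 0.0769, 0.0769, 0.0769, 0.0769, 0.0769, 0.0000]  mean=-0.6200  Neff=13.0000  idx=[0, 1, 2, 3, 4, 5, 6, 7, 8, 9, 10, 10, 11, 12]

resampled_idx = [0, 1, 2, 3, 4, 5, 6, 7, 8, 9, 10, 10, 11, 12]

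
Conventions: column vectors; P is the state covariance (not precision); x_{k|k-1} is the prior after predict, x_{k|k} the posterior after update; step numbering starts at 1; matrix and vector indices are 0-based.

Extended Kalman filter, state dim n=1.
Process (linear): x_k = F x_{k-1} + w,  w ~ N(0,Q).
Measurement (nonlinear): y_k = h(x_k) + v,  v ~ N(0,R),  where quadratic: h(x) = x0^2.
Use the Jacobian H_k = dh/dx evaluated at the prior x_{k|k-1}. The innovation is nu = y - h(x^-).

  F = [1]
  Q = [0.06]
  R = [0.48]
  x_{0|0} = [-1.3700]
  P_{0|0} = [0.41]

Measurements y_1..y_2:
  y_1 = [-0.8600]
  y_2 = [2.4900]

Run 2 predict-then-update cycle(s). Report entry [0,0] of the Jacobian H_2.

step 1: x^-=[-1.3700]  P^-=[0.4700]  H_jac=[-2.7400]  S=[4.0086]  K=[-0.3213]  nu=[-2.7369]  x^+=[-0.4907]  P^+=[0.0563]
step 2: x^-=[-0.4907]  P^-=[0.1163]  H_jac=[-0.9815]  S=[0.5920]  K=[-0.1928]  nu=[2.2492]  x^+=[-0.9243]  P^+=[0.0943]

H_jac[0,0] = -0.9815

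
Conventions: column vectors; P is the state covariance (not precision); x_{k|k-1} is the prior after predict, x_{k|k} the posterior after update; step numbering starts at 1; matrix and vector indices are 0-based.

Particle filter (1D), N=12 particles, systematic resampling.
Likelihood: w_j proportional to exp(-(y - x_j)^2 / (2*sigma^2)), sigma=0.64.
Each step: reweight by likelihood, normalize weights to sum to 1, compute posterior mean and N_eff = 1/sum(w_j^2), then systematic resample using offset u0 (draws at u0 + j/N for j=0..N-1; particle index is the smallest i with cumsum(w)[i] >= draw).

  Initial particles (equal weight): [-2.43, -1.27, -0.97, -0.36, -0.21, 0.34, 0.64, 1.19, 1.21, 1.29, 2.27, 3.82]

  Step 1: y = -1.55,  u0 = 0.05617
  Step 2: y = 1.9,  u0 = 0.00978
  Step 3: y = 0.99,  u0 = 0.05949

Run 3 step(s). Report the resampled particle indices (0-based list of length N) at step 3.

step 1: w=[0.1715, 0.4011, 0.2927, 0.0784, 0.0493, 0.0056, 0.0013, 0.0000, 0.0000, 0.0000, 0.0000, 0.0000]  mean=-1.2458  Neff=3.5139  idx=[0, 0, 1, 1, 1, 1, 1, 2, 2, 2, 3, 4]
step 2: w=[0.0000, 0.0000, 0.0007, 0.0007, 0.0007, 0.0007, 0.0007, 0.0066, 0.0066, 0.0066, 0.3027, 0.6738]  mean=-0.2744  Neff=1.8325  idx=[7, 10, 10, 10, 11, 11, 11, 11, 11, 11, 11, 11]
step 3: w=[0.0054, 0.0631, 0.0631, 0.0631, 0.1007, 0.1007, 0.1007, 0.1007, 0.1007, 0.1007, 0.1007, 0.1007]  mean=-0.2425  Neff=10.7478  idx=[1, 3, 4, 5, 5, 6, 7, 8, 9, 10, 10, 11]

resampled_idx = [1, 3, 4, 5, 5, 6, 7, 8, 9, 10, 10, 11]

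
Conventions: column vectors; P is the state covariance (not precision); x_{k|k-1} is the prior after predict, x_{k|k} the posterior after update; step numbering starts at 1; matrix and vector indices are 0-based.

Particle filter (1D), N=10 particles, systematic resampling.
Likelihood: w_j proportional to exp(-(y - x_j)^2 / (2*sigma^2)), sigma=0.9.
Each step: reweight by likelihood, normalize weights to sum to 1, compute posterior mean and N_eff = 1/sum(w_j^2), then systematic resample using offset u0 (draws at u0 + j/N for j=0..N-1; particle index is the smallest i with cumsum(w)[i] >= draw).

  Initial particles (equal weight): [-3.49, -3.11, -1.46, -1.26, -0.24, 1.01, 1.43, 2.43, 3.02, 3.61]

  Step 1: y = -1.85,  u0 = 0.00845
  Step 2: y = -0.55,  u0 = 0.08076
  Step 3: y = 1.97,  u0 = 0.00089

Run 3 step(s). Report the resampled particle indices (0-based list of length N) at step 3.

step 1: w=[0.0763, 0.1506, 0.3653, 0.3237, 0.0810, 0.0026, 0.0005, 0.0000, 0.0000, 0.0000]  mean=-1.6919  Neff=3.6590  idx=[0, 1, 1, 2, 2, 2, 3, 3, 3, 3]
step 2: w=[0.0010, 0.0037, 0.0037, 0.1258, 0.1258, 0.1258, 0.1536, 0.1536, 0.1536, 0.1536]  mean=-1.3513  Neff=7.0503  idx=[3, 4, 5, 5, 6, 7, 7, 8, 9, 9]
step 3: w=[0.0566, 0.0566, 0.0566, 0.0566, 0.1289, 0.1289, 0.1289, 0.1289, 0.1289, 0.1289]  mean=-1.3053  Neff=8.8865  idx=[0, 1, 3, 4, 5, 6, 6, 7, 8, 9]

resampled_idx = [0, 1, 3, 4, 5, 6, 6, 7, 8, 9]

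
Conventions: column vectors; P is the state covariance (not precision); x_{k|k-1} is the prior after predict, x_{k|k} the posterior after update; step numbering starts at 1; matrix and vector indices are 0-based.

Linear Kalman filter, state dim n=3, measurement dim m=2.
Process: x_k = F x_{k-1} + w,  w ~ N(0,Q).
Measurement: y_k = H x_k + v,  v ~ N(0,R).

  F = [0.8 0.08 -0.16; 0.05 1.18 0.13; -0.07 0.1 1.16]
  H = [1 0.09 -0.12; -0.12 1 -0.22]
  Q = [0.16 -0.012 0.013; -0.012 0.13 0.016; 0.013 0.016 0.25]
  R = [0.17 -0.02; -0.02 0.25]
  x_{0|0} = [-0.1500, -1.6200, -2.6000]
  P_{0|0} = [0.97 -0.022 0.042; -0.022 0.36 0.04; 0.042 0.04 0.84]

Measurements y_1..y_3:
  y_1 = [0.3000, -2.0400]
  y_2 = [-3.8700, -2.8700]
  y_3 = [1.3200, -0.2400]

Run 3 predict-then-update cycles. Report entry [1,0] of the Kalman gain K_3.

K[1,0] = -0.1663

step 1: x^-=[0.1664, -2.2571, -3.1675]  P^-=[0.7900 0.0194 -0.1535; 0.0194 0.6581 0.2408; -0.1535 0.2408 1.3914]  S=[1.0205 -0.0018; -0.0018 0.8681]  K=[0.7938 -0.0464; 0.0499 0.6945; -0.2929 -0.0546]  nu=[-0.0434, -0.4598]  x^+=[0.1533, -2.5786, -3.1297]  P^+=[0.1450 0.0079 0.0815; 0.0079 0.2370 0.2883; 0.0815 0.2883 1.3014]
step 2: x^-=[0.4171, -3.4419, -3.8990]  P^-=[0.2604 -0.0470 -0.1355; -0.0470 0.5728 0.6414; -0.1355 0.6414 2.0577]  S=[0.4748 -0.0537; -0.0537 0.6480]  K=[0.5705 -0.0275; -0.0770 0.6684; -0.6541 0.2621]  nu=[-4.4452, -0.2358]  x^+=[-2.1126, -3.2573, -1.0532]  P^+=[0.1036 0.0063 0.0554; 0.0063 0.2749 0.4794; 0.0554 0.4794 1.7916]
step 3: x^-=[-1.7821, -4.0862, -1.3995]  P^-=[0.2483 -0.0934 -0.2338; -0.0934 0.6918 0.9829; -0.2338 0.9829 2.7662]  S=[0.4818 -0.0962; -0.0962 0.6569]  K=[0.5504 -0.0286; -0.1663 0.7167; -0.8944 0.4816]  nu=[3.3019, 3.3244]  x^+=[-0.0597, -2.2524, -2.7519]  P^+=[0.0988 0.0026 0.0404; 0.0026 0.3182 0.6152; 0.0404 0.6152 2.1455]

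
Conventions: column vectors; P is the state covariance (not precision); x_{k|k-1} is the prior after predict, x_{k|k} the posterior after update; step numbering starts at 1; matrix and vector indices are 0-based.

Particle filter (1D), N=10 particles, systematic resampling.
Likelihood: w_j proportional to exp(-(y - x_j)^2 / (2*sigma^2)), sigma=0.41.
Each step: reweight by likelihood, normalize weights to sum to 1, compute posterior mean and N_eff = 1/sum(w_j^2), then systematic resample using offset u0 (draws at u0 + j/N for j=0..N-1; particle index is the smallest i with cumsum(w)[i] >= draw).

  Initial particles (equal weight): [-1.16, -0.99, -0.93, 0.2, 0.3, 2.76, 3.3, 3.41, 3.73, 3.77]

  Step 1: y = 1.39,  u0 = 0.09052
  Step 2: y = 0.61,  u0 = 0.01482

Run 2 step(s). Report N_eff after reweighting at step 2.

N_eff = 8.9159

step 1: w=[0.0000, 0.0000, 0.0000, 0.3100, 0.6108, 0.0787, 0.0004, 0.0001, 0.0000, 0.0000]  mean=0.4642  Neff=2.1038  idx=[3, 3, 3, 4, 4, 4, 4, 4, 4, 5]
step 2: w=[0.0959, 0.0959, 0.0959, 0.1187, 0.1187, 0.1187, 0.1187, 0.1187, 0.1187, 0.0000]  mean=0.2712  Neff=8.9159  idx=[0, 1, 2, 3, 4, 4, 5, 6, 7, 8]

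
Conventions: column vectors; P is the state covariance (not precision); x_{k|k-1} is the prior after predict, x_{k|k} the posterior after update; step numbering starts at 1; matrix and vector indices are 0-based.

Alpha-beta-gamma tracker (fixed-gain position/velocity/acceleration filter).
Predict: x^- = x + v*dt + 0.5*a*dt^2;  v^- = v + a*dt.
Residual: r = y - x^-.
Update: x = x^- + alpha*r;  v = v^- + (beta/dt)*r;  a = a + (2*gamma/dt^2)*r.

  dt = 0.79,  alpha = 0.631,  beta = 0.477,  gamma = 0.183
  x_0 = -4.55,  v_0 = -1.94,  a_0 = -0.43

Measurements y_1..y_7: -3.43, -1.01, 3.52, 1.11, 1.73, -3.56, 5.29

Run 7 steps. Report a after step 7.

a_post = -0.6118

step 1: x_pred=-6.2168  r=2.7868  x^+=-4.4583  v^+=-0.5970  a^+=1.2043
step 2: x_pred=-4.5542  r=3.5442  x^+=-2.3178  v^+=2.4943  a^+=3.2828
step 3: x_pred=0.6771  r=2.8429  x^+=2.4710  v^+=6.8042  a^+=4.9500
step 4: x_pred=9.3910  r=-8.2810  x^+=4.1657  v^+=5.7147  a^+=0.0937
step 5: x_pred=8.7095  r=-6.9795  x^+=4.3054  v^+=1.5745  a^+=-3.9994
step 6: x_pred=4.3012  r=-7.8612  x^+=-0.6592  v^+=-6.3317  a^+=-8.6096
step 7: x_pred=-8.3479  r=13.6379  x^+=0.2576  v^+=-4.8988  a^+=-0.6118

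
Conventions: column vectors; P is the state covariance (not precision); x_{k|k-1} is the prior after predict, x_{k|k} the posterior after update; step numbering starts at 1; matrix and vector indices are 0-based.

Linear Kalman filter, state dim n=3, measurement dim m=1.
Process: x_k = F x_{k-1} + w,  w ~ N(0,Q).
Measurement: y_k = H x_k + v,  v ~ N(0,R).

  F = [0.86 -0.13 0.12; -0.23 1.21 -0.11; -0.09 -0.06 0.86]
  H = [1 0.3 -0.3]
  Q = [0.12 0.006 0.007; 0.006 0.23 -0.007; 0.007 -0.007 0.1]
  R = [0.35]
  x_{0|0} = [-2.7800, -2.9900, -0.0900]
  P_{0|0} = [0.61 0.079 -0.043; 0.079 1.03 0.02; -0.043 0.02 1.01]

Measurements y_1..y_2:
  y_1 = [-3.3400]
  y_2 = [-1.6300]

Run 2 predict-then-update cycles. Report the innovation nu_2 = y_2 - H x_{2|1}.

innov = [0.9963]

step 1: x^-=[-2.0129, -2.9686, 0.3522]  P^-=[0.5759 -0.1970 0.0352; -0.1970 1.7310 -0.1432; 0.0352 -0.1432 0.8611]  S=[1.0457]  K=[0.4842; 0.3493; -0.2545]  nu=[-0.3309]  x^+=[-2.1731, -3.0842, 0.4364]  P^+=[0.3308 -0.3738 0.1640; -0.3738 1.6034 -0.0502; 0.1640 -0.0502 0.7934]
step 2: x^-=[-1.4155, -3.2800, 0.7559]  P^-=[0.5222 -0.7504 0.2162; -0.7504 2.8345 -0.2395; 0.2162 -0.2395 0.6710]  S=[0.6508]  K=[0.3568; 0.2640; -0.0875]  nu=[0.9963]  x^+=[-1.0600, -3.0170, 0.6688]  P^+=[0.4393 -0.8117 0.2365; -0.8117 2.7891 -0.2245; 0.2365 -0.2245 0.6660]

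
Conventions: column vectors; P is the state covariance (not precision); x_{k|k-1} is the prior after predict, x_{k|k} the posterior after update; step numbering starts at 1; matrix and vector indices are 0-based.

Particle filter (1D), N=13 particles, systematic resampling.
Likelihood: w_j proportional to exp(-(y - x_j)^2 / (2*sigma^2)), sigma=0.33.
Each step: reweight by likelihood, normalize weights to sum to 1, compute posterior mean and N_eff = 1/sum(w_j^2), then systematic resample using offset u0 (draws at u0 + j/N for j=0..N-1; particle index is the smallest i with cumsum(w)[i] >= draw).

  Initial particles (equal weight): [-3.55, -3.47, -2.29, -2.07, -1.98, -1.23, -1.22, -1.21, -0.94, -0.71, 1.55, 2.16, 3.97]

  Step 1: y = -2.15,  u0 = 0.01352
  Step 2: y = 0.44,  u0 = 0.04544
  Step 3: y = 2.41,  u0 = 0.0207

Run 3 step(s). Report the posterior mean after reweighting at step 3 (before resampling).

post_mean = -1.9802

step 1: w=[0.0000, 0.0001, 0.3242, 0.3444, 0.3106, 0.0073, 0.0067, 0.0061, 0.0004, 0.0000, 0.0000, 0.0000, 0.0000]  mean=-2.0960  Neff=3.1213  idx=[2, 2, 2, 2, 2, 3, 3, 3, 3, 4, 4, 4, 4]
step 2: w=[0.0001, 0.0001, 0.0001, 0.0001, 0.0001, 0.0288, 0.0288, 0.0288, 0.0288, 0.2210, 0.2210, 0.2210, 0.2210]  mean=-1.9906  Neff=5.0330  idx=[6, 9, 9, 9, 10, 10, 10, 11, 11, 11, 12, 12, 12]
step 3: w=[0.0021, 0.0832, 0.0832, 0.0832, 0.0832, 0.0832, 0.0832, 0.0832, 0.0832, 0.0832, 0.0832, 0.0832, 0.0832]  mean=-1.9802  Neff=12.0506  idx=[1, 2, 3, 3, 4, 5, 6, 7, 8, 9, 10, 11, 12]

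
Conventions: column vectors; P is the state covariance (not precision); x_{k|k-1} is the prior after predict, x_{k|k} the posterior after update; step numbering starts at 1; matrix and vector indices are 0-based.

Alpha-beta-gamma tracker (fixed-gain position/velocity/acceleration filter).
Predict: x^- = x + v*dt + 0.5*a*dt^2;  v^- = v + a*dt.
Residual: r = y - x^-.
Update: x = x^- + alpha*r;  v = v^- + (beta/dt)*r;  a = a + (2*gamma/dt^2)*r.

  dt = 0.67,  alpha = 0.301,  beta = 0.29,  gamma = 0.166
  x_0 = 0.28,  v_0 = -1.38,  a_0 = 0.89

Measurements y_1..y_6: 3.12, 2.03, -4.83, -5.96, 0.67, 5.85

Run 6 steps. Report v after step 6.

step 1: x_pred=-0.4448  r=3.5648  x^+=0.6282  v^+=0.7593  a^+=3.5265
step 2: x_pred=1.9284  r=0.1016  x^+=1.9590  v^+=3.1660  a^+=3.6016
step 3: x_pred=4.8886  r=-9.7186  x^+=1.9633  v^+=1.3725  a^+=-3.5861
step 4: x_pred=2.0780  r=-8.0380  x^+=-0.3414  v^+=-4.5093  a^+=-9.5309
step 5: x_pred=-5.5019  r=6.1719  x^+=-3.6441  v^+=-8.2236  a^+=-4.9663
step 6: x_pred=-10.2686  r=16.1186  x^+=-5.4169  v^+=-4.5743  a^+=6.9548

v_post = -4.5743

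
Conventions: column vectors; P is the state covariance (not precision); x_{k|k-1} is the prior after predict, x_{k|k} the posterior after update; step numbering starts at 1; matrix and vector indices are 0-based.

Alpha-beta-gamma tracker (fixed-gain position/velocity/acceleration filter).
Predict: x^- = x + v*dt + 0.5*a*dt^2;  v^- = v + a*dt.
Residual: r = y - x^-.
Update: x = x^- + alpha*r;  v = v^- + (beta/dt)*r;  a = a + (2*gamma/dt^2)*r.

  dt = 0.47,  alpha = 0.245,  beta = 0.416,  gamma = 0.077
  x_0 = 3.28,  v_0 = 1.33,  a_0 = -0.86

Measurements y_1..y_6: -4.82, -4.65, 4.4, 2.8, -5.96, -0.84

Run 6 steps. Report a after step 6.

step 1: x_pred=3.8101  r=-8.6301  x^+=1.6957  v^+=-6.7128  a^+=-6.8765
step 2: x_pred=-2.2188  r=-2.4312  x^+=-2.8144  v^+=-12.0966  a^+=-8.5714
step 3: x_pred=-9.4465  r=13.8465  x^+=-6.0541  v^+=-3.8695  a^+=1.0817
step 4: x_pred=-7.7533  r=10.5533  x^+=-5.1678  v^+=5.9797  a^+=8.4389
step 5: x_pred=-1.4252  r=-4.5348  x^+=-2.5362  v^+=5.9322  a^+=5.2775
step 6: x_pred=0.8348  r=-1.6748  x^+=0.4245  v^+=6.9303  a^+=4.1099

a_post = 4.1099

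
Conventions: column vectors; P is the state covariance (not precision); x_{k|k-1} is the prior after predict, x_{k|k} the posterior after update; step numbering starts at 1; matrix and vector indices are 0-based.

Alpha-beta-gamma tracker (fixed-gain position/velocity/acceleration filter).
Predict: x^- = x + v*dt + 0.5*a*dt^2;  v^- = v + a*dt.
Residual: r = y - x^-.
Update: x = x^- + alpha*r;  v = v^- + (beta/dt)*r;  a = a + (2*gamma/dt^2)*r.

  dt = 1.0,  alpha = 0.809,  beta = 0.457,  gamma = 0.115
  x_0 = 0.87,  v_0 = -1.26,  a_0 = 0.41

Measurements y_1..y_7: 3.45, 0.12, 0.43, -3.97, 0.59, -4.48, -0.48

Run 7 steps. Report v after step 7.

step 1: x_pred=-0.1850  r=3.6350  x^+=2.7557  v^+=0.8112  a^+=1.2461
step 2: x_pred=4.1899  r=-4.0699  x^+=0.8974  v^+=0.1973  a^+=0.3100
step 3: x_pred=1.2496  r=-0.8196  x^+=0.5865  v^+=0.1327  a^+=0.1215
step 4: x_pred=0.7800  r=-4.7500  x^+=-3.0628  v^+=-1.9166  a^+=-0.9710
step 5: x_pred=-5.4649  r=6.0549  x^+=-0.5665  v^+=-0.1206  a^+=0.4216
step 6: x_pred=-0.4762  r=-4.0038  x^+=-3.7153  v^+=-1.5287  a^+=-0.4993
step 7: x_pred=-5.4936  r=5.0136  x^+=-1.4376  v^+=0.2633  a^+=0.6539

v_post = 0.2633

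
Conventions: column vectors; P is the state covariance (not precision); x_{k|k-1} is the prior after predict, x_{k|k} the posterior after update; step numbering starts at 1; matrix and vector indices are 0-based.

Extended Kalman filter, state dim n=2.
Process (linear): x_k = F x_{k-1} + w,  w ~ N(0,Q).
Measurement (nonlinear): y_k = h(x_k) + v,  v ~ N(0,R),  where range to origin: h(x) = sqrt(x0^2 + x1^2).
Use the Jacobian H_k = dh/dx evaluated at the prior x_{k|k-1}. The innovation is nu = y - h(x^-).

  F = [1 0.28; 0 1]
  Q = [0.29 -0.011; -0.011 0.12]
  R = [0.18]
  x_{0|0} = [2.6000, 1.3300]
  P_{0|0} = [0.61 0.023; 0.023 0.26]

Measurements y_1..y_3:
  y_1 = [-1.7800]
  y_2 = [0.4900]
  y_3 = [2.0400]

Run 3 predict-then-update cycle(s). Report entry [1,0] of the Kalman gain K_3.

K[1,0] = -0.0848

step 1: x^-=[2.9724, 1.3300]  P^-=[0.9333 0.0848; 0.0848 0.3800]  H_jac=[0.9128 0.4084]  S=[1.0842]  K=[0.8177; 0.2145]  nu=[-5.0364]  x^+=[-1.1457, 0.2495]  P^+=[0.2084 -0.1054; -0.1054 0.3301]
step 2: x^-=[-1.0758, 0.2495]  P^-=[0.4653 -0.0240; -0.0240 0.4501]  H_jac=[-0.9741 0.2259]  S=[0.6550]  K=[-0.7002; 0.1909]  nu=[-0.6144]  x^+=[-0.6456, 0.1322]  P^+=[0.1441 0.0636; 0.0636 0.4262]
step 3: x^-=[-0.6086, 0.1322]  P^-=[0.5031 0.1719; 0.1719 0.5462]  H_jac=[-0.9772 0.2123]  S=[0.6138]  K=[-0.7416; -0.0848]  nu=[1.4172]  x^+=[-1.6596, 0.0120]  P^+=[0.1656 0.1333; 0.1333 0.5418]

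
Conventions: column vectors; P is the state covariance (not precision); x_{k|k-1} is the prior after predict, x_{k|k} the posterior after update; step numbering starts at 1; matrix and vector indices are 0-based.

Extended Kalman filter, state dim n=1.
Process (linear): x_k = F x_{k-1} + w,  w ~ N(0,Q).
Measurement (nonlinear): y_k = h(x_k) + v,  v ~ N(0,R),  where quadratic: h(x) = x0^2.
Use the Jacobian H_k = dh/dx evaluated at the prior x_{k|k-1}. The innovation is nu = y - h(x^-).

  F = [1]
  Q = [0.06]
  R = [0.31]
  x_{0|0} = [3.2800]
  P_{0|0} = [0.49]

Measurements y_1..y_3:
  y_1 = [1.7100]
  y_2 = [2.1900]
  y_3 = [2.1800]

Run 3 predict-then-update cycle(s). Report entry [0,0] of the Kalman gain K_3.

K[0,0] = 0.2221

step 1: x^-=[3.2800]  P^-=[0.5500]  H_jac=[6.5600]  S=[23.9785]  K=[0.1505]  nu=[-9.0484]  x^+=[1.9185]  P^+=[0.0071]
step 2: x^-=[1.9185]  P^-=[0.0671]  H_jac=[3.8370]  S=[1.2980]  K=[0.1984]  nu=[-1.4907]  x^+=[1.6228]  P^+=[0.0160]
step 3: x^-=[1.6228]  P^-=[0.0760]  H_jac=[3.2456]  S=[1.1109]  K=[0.2221]  nu=[-0.4534]  x^+=[1.5221]  P^+=[0.0212]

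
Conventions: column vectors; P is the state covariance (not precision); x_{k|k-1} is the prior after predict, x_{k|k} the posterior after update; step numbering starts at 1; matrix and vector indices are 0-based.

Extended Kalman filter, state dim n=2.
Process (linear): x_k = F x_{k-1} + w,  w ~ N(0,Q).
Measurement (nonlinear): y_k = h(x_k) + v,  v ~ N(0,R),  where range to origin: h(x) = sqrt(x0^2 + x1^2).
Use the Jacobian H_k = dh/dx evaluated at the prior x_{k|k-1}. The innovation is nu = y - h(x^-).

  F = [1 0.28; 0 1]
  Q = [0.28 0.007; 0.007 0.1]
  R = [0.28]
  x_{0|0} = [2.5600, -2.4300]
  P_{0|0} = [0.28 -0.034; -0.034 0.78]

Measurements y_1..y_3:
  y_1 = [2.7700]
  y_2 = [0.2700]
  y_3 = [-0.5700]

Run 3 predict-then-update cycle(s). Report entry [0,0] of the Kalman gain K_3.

K[0,0] = 0.5117

step 1: x^-=[1.8796, -2.4300]  P^-=[0.6021 0.1914; 0.1914 0.8800]  H_jac=[0.6118 -0.7910]  S=[0.8707]  K=[0.2492; -0.6649]  nu=[-0.3021]  x^+=[1.8043, -2.2291]  P^+=[0.5480 0.3357; 0.3357 0.4950]
step 2: x^-=[1.1802, -2.2291]  P^-=[1.0548 0.4813; 0.4813 0.5950]  H_jac=[0.4679 -0.8838]  S=[0.5776]  K=[0.1181; -0.5205]  nu=[-2.2523]  x^+=[0.9143, -1.0568]  P^+=[1.0468 0.5168; 0.5168 0.4385]
step 3: x^-=[0.6184, -1.0568]  P^-=[1.6506 0.6466; 0.6466 0.5385]  H_jac=[0.5050 -0.8631]  S=[0.5385]  K=[0.5117; -0.2567]  nu=[-1.7944]  x^+=[-0.2999, -0.5961]  P^+=[1.5095 0.7173; 0.7173 0.5030]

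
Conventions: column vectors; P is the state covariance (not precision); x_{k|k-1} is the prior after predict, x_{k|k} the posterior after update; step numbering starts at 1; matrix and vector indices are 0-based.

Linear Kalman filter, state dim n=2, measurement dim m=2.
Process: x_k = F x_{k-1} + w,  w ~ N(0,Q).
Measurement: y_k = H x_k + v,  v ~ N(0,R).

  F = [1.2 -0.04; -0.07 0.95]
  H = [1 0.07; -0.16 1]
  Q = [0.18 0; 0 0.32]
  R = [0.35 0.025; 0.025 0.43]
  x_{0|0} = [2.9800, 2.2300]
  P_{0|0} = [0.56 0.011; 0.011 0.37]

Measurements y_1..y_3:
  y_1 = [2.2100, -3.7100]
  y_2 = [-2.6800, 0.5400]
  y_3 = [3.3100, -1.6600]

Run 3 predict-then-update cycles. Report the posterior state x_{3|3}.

x_post = [1.8573, -0.8779]

step 1: x^-=[3.4868, 1.9099]  P^-=[0.9859 -0.0485; -0.0485 0.6552]  S=[1.3324 -0.1349; -0.1349 1.1260]  K=[0.7277 -0.0960; 0.0583 0.5958]  nu=[-1.4105, -5.0620]  x^+=[2.9465, -1.1882]  P^+=[0.2511 0.0171; 0.0171 0.2604]
step 2: x^-=[3.5833, -1.3350]  P^-=[0.5404 -0.0115; -0.0115 0.5539]  S=[0.8915 -0.0340; -0.0340 1.0015]  K=[0.6023 -0.0773; 0.0519 0.5567]  nu=[-6.1698, 2.4484]  x^+=[-0.3221, -0.2920]  P^+=[0.2078 0.0151; 0.0151 0.2431]
step 3: x^-=[-0.3749, -0.2549]  P^-=[0.4782 -0.0095; -0.0095 0.5384]  S=[0.8295 -0.0232; -0.0232 0.9837]  K=[0.5736 -0.0739; 0.0494 0.5500]  nu=[3.7027, -1.4651]  x^+=[1.8573, -0.8779]  P^+=[0.1979 0.0142; 0.0142 0.2400]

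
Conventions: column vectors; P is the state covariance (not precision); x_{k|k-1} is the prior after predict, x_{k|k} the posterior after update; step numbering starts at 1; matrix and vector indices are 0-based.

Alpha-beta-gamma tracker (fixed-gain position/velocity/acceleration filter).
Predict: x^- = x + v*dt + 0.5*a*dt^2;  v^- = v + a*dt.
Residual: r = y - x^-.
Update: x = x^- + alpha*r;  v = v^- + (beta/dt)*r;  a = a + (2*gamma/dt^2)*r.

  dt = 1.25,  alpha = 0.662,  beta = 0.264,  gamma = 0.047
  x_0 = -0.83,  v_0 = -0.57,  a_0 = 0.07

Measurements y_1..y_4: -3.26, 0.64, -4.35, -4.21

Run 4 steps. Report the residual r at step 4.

resid = -0.5285

step 1: x_pred=-1.4878  r=-1.7722  x^+=-2.6610  v^+=-0.8568  a^+=-0.0366
step 2: x_pred=-3.7606  r=4.4006  x^+=-0.8474  v^+=0.0268  a^+=0.2281
step 3: x_pred=-0.6356  r=-3.7144  x^+=-3.0945  v^+=-0.4725  a^+=0.0047
step 4: x_pred=-3.6815  r=-0.5285  x^+=-4.0314  v^+=-0.5783  a^+=-0.0271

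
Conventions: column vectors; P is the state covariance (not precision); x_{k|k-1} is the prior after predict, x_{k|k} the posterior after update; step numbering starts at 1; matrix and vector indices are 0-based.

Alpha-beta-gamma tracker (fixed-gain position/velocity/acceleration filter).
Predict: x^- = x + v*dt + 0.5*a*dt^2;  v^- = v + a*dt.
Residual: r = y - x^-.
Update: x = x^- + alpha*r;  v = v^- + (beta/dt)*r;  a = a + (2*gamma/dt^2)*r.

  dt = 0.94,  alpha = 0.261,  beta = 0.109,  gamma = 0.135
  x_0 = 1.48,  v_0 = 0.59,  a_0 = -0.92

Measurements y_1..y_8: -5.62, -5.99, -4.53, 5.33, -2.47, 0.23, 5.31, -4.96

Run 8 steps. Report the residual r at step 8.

step 1: x_pred=1.6281  r=-7.2481  x^+=-0.2636  v^+=-1.1153  a^+=-3.1348
step 2: x_pred=-2.6969  r=-3.2931  x^+=-3.5564  v^+=-4.4438  a^+=-4.1411
step 3: x_pred=-9.5632  r=5.0332  x^+=-8.2495  v^+=-7.7528  a^+=-2.6031
step 4: x_pred=-16.6872  r=22.0172  x^+=-10.9407  v^+=-7.6466  a^+=4.1247
step 5: x_pred=-16.3063  r=13.8363  x^+=-12.6950  v^+=-2.1650  a^+=8.3526
step 6: x_pred=-11.0400  r=11.2700  x^+=-8.0985  v^+=6.9932  a^+=11.7963
step 7: x_pred=3.6867  r=1.6233  x^+=4.1104  v^+=18.2700  a^+=12.2923
step 8: x_pred=26.7150  r=-31.6750  x^+=18.4478  v^+=26.1519  a^+=2.6135

resid = -31.6750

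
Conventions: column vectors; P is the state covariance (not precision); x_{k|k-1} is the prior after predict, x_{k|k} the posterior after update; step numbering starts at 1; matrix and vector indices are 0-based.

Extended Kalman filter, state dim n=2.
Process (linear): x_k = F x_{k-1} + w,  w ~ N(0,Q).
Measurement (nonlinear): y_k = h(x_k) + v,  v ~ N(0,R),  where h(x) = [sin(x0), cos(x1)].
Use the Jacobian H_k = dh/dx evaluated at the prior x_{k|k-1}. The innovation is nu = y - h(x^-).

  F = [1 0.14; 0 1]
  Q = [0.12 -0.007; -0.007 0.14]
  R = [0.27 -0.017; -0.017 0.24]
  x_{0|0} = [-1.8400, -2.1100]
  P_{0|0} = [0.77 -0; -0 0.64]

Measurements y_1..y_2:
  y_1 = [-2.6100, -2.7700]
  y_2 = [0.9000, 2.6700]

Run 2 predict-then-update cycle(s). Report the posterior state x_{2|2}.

step 1: x^-=[-2.1354, -2.1100]  P^-=[0.9025 0.0826; 0.0826 0.7800]  H_jac=[-0.5351 0.0000; 0.0000 0.8581]  S=[0.5284 -0.0549; -0.0549 0.8144]  K=[-0.9113 0.0256; 0.0018 0.8220]  nu=[-1.7652, -2.2565]  x^+=[-0.5845, -3.9681]  P^+=[0.4606 0.0252; 0.0252 0.2299]
step 2: x^-=[-1.1401, -3.9681]  P^-=[0.5922 0.0504; 0.0504 0.3699]  H_jac=[0.4175 0.0000; 0.0000 -0.7356]  S=[0.3732 -0.0325; -0.0325 0.4401]  K=[0.6594 -0.0356; 0.0026 -0.6180]  nu=[1.8087, 3.3474]  x^+=[-0.0665, -6.0320]  P^+=[0.4278 0.0268; 0.0268 0.2017]

x_post = [-0.0665, -6.0320]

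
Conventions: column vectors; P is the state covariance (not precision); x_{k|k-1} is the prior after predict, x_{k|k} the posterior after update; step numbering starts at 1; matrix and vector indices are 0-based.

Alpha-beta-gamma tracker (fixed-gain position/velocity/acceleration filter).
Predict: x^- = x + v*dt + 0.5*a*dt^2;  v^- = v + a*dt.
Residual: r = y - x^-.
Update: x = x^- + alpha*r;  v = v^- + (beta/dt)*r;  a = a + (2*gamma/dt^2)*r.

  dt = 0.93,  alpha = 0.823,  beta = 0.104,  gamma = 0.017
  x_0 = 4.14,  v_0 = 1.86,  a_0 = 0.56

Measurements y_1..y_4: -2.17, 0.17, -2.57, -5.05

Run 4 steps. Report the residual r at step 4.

resid = -4.4978

step 1: x_pred=6.1120  r=-8.2820  x^+=-0.7041  v^+=1.4546  a^+=0.2344
step 2: x_pred=0.7501  r=-0.5801  x^+=0.2727  v^+=1.6078  a^+=0.2116
step 3: x_pred=1.8594  r=-4.4294  x^+=-1.7860  v^+=1.3093  a^+=0.0375
step 4: x_pred=-0.5522  r=-4.4978  x^+=-4.2539  v^+=0.8412  a^+=-0.1393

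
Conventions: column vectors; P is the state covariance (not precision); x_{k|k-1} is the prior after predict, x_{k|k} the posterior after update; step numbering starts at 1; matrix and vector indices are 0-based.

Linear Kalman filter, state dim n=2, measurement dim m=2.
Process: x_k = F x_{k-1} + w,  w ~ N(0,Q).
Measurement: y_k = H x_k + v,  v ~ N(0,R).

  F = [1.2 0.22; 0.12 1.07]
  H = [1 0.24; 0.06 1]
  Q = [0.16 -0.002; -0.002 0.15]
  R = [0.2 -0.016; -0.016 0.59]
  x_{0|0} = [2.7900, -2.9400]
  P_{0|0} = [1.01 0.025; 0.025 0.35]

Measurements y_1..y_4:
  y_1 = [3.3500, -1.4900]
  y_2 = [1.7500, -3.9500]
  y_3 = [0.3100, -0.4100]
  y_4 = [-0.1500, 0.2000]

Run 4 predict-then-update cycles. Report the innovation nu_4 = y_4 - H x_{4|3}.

innov = [-1.1126, 2.2515]

step 1: x^-=[2.7012, -2.8110]  P^-=[1.6445 0.2586; 0.2586 0.5717]  S=[2.0016 0.4822; 0.4822 1.1986]  K=[0.8646 -0.0498; 0.0883 0.4544]  nu=[1.3234, 1.1589]  x^+=[3.7878, -2.1676]  P^+=[0.1868 -0.0544; -0.0544 0.2699]
step 2: x^-=[4.0685, -1.8648]  P^-=[0.4133 0.0172; 0.0172 0.4478]  S=[0.6473 0.1337; 0.1337 1.0413]  K=[0.6538 -0.0436; 0.1063 0.4173]  nu=[-1.8709, -2.3293]  x^+=[2.9468, -3.0359]  P^+=[0.1422 -0.0447; -0.0447 0.2472]
step 3: x^-=[2.8683, -2.8947]  P^-=[0.3531 0.0180; 0.0180 0.4236]  S=[0.5862 0.1252; 0.1252 1.0170]  K=[0.6178 -0.0375; 0.1182 0.4030]  nu=[-1.8636, 2.3126]  x^+=[1.6304, -2.1829]  P^+=[0.1338 -0.0400; -0.0400 0.2383]
step 4: x^-=[1.4762, -2.1401]  P^-=[0.3430 0.0209; 0.0209 0.4145]  S=[0.5769 0.1253; 0.1253 1.0082]  K=[0.6108 -0.0347; 0.1225 0.3971]  nu=[-1.1126, 2.2515]  x^+=[0.7185, -1.3822]  P^+=[0.1319 -0.0382; -0.0382 0.2346]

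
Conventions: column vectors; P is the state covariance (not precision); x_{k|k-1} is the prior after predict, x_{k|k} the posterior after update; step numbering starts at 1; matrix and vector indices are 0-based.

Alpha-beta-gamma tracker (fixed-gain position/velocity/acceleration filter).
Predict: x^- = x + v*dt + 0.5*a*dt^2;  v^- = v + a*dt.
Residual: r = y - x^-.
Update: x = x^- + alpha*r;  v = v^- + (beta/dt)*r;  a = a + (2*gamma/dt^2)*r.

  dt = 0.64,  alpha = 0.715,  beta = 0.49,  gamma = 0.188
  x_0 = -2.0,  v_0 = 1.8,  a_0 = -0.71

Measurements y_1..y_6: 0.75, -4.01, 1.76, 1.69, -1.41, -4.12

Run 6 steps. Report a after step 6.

step 1: x_pred=-0.9934  r=1.7434  x^+=0.2531  v^+=2.6804  a^+=0.8904
step 2: x_pred=2.1509  r=-6.1609  x^+=-2.2541  v^+=-1.4667  a^+=-4.7652
step 3: x_pred=-4.1687  r=5.9287  x^+=0.0703  v^+=0.0228  a^+=0.6772
step 4: x_pred=0.2236  r=1.4664  x^+=1.2721  v^+=1.5789  a^+=2.0234
step 5: x_pred=2.6970  r=-4.1070  x^+=-0.2395  v^+=-0.2705  a^+=-1.7467
step 6: x_pred=-0.7704  r=-3.3496  x^+=-3.1654  v^+=-3.9530  a^+=-4.8216

a_post = -4.8216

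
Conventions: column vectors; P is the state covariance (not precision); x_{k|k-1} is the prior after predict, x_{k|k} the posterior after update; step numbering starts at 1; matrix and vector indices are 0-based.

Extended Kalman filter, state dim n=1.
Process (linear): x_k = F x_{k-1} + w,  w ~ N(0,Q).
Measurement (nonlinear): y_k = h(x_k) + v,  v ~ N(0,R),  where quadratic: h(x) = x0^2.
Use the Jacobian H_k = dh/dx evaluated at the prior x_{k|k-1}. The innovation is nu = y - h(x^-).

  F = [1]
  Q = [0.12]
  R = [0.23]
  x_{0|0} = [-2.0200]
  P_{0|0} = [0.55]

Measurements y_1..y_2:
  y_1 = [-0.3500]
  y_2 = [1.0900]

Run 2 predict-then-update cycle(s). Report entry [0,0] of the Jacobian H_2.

step 1: x^-=[-2.0200]  P^-=[0.6700]  H_jac=[-4.0400]  S=[11.1655]  K=[-0.2424]  nu=[-4.4304]  x^+=[-0.9460]  P^+=[0.0138]
step 2: x^-=[-0.9460]  P^-=[0.1338]  H_jac=[-1.8919]  S=[0.7089]  K=[-0.3571]  nu=[0.1952]  x^+=[-1.0156]  P^+=[0.0434]

H_jac[0,0] = -1.8919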